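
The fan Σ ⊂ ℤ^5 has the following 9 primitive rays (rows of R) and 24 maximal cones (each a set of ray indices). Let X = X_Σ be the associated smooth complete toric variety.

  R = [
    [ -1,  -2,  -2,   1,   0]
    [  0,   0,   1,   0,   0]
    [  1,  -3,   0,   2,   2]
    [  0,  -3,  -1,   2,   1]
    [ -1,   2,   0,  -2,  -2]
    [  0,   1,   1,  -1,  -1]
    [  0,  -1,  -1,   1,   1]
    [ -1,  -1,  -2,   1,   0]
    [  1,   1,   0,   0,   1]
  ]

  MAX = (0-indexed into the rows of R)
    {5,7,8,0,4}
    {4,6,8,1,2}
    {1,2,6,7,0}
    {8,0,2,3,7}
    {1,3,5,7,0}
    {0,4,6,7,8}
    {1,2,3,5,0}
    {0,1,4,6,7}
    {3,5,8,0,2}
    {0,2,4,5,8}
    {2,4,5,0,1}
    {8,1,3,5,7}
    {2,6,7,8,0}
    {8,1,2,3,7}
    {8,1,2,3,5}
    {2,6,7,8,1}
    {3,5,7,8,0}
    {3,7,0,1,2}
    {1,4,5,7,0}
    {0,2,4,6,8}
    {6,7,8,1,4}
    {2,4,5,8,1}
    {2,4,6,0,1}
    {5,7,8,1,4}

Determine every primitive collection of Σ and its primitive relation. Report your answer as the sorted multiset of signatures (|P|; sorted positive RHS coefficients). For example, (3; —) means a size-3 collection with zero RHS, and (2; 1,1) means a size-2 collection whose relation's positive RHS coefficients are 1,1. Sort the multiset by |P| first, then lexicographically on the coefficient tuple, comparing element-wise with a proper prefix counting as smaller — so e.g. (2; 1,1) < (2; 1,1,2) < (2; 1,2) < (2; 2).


The 6 primitive collections of Σ (r=9, n=5):

  P = {5,6}:  v_{5} + v_{6} = 0  so sig = (2; —)
  P = {3,4}:  v_{3} + v_{4} = v_{0} + v_{5}  so sig = (2; 1,1)
  P = {3,6}:  v_{3} + v_{6} = v_{2} + v_{7}  so sig = (2; 1,1)
  P = {0,1,8}:  v_{0} + v_{1} + v_{8} = v_{6}  so sig = (3; 1)
  P = {2,4,7}:  v_{2} + v_{4} + v_{7} = v_{0}  so sig = (3; 1)
  P = {2,5,7}:  v_{2} + v_{5} + v_{7} = v_{3}  so sig = (3; 1)

Signatures (|P|; sorted positive RHS coefficients), sorted:
{ (2; —),  (2; 1,1) ×2,  (3; 1) ×3 }


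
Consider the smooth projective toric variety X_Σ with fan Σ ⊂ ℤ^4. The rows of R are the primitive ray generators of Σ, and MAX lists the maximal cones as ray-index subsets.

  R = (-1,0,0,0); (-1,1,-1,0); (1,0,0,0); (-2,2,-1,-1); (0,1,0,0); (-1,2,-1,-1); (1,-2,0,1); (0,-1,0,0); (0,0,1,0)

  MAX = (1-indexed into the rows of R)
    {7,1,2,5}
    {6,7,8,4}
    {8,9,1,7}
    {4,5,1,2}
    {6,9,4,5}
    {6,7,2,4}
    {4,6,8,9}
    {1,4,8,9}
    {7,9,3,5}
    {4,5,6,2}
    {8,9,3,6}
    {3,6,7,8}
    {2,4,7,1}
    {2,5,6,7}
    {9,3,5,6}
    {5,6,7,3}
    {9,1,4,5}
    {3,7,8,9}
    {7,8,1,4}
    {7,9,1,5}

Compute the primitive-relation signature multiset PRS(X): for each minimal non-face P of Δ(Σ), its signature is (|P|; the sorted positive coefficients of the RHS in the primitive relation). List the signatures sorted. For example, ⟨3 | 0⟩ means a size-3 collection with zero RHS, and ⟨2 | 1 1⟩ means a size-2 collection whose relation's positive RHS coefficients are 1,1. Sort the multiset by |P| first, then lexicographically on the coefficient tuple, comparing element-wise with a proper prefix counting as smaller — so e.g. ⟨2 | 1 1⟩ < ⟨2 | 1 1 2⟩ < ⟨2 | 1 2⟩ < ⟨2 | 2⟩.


The 10 primitive collections of Σ (r=9, n=4):

  {1,3}:  v_{1} + v_{3} = 0  ⟹  sig = ⟨2 | 0⟩
  {5,8}:  v_{5} + v_{8} = 0  ⟹  sig = ⟨2 | 0⟩
  {1,6}:  v_{1} + v_{6} = v_{4}  ⟹  sig = ⟨2 | 1⟩
  {3,4}:  v_{3} + v_{4} = v_{6}  ⟹  sig = ⟨2 | 1⟩
  {2,8}:  v_{2} + v_{8} = v_{4} + v_{7}  ⟹  sig = ⟨2 | 1 1⟩
  {2,9}:  v_{2} + v_{9} = v_{1} + v_{5}  ⟹  sig = ⟨2 | 1 1⟩
  {2,3}:  v_{2} + v_{3} = v_{5} + v_{6} + v_{7}  ⟹  sig = ⟨2 | 1 1 1⟩
  {6,7,9}:  v_{6} + v_{7} + v_{9} = 0  ⟹  sig = ⟨3 | 0⟩
  {4,5,7}:  v_{4} + v_{5} + v_{7} = v_{2}  ⟹  sig = ⟨3 | 1⟩
  {4,7,9}:  v_{4} + v_{7} + v_{9} = v_{1}  ⟹  sig = ⟨3 | 1⟩

Sorted signature multiset PRS(X):
{ ⟨2 | 0⟩ ×2,  ⟨2 | 1⟩ ×2,  ⟨2 | 1 1⟩ ×2,  ⟨2 | 1 1 1⟩,  ⟨3 | 0⟩,  ⟨3 | 1⟩ ×2 }


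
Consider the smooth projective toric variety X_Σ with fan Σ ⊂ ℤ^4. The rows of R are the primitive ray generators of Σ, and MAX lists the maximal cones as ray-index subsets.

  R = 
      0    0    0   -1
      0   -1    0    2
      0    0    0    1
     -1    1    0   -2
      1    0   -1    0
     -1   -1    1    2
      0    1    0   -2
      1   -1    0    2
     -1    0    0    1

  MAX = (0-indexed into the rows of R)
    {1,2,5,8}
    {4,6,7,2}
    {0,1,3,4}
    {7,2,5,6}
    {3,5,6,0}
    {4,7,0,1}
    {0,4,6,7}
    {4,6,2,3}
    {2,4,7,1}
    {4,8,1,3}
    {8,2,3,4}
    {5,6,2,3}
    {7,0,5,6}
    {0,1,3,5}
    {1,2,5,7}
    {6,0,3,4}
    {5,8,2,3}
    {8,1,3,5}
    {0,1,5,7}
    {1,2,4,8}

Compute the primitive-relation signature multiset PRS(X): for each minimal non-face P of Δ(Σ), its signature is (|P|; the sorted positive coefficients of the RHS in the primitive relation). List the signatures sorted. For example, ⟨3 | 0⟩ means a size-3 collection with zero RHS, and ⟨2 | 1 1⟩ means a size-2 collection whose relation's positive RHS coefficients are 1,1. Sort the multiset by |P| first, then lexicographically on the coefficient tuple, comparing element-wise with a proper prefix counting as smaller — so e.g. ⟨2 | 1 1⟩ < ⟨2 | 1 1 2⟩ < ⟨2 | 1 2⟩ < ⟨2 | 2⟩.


8 minimal non-faces of Δ(Σ) (on 9 rays):

  • {0,2}:  v_{0} + v_{2} = 0 — sig = ⟨2 | 0⟩
  • {1,6}:  v_{1} + v_{6} = 0 — sig = ⟨2 | 0⟩
  • {3,7}:  v_{3} + v_{7} = 0 — sig = ⟨2 | 0⟩
  • {4,5}:  v_{4} + v_{5} = v_{1} — sig = ⟨2 | 1⟩
  • {0,8}:  v_{0} + v_{8} = v_{1} + v_{3} — sig = ⟨2 | 1 1⟩
  • {6,8}:  v_{6} + v_{8} = v_{2} + v_{3} — sig = ⟨2 | 1 1⟩
  • {7,8}:  v_{7} + v_{8} = v_{1} + v_{2} — sig = ⟨2 | 1 1⟩
  • {1,2,3}:  v_{1} + v_{2} + v_{3} = v_{8} — sig = ⟨3 | 1⟩

so the primitive-relation signature multiset is
{ ⟨2 | 0⟩ ×3,  ⟨2 | 1⟩,  ⟨2 | 1 1⟩ ×3,  ⟨3 | 1⟩ }


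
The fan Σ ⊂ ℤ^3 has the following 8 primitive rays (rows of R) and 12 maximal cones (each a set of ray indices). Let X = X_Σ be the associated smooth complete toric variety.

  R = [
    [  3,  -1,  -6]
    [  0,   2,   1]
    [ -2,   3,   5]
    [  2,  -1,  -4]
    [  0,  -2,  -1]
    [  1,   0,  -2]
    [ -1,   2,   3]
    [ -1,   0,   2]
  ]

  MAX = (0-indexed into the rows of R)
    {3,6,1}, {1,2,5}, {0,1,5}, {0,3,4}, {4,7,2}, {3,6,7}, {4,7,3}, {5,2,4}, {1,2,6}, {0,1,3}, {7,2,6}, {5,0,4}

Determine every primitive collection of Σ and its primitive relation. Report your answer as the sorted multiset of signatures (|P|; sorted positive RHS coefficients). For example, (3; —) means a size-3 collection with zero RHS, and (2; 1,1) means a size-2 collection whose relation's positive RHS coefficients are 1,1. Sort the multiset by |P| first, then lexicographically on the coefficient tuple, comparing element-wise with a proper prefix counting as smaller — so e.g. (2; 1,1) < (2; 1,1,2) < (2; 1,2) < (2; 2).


10 collections generate NE(X_Σ); each relation:

  P = {1,4}:  v_{1} + v_{4} = 0  ⟹  sig = (2; —)
  P = {5,7}:  v_{5} + v_{7} = 0  ⟹  sig = (2; —)
  P = {0,7}:  v_{0} + v_{7} = v_{3}  ⟹  sig = (2; 1)
  P = {1,7}:  v_{1} + v_{7} = v_{6}  ⟹  sig = (2; 1)
  P = {2,3}:  v_{2} + v_{3} = v_{1}  ⟹  sig = (2; 1)
  P = {3,5}:  v_{3} + v_{5} = v_{0}  ⟹  sig = (2; 1)
  P = {4,6}:  v_{4} + v_{6} = v_{7}  ⟹  sig = (2; 1)
  P = {5,6}:  v_{5} + v_{6} = v_{1}  ⟹  sig = (2; 1)
  P = {0,2}:  v_{0} + v_{2} = v_{1} + v_{5}  ⟹  sig = (2; 1,1)
  P = {0,6}:  v_{0} + v_{6} = v_{1} + v_{3}  ⟹  sig = (2; 1,1)

Signatures (|P|; sorted positive RHS coefficients), sorted:
    |P|=2: 10 collections, coeffs (), (), (1), (1), (1), (1), (1), (1), (1,1), (1,1)


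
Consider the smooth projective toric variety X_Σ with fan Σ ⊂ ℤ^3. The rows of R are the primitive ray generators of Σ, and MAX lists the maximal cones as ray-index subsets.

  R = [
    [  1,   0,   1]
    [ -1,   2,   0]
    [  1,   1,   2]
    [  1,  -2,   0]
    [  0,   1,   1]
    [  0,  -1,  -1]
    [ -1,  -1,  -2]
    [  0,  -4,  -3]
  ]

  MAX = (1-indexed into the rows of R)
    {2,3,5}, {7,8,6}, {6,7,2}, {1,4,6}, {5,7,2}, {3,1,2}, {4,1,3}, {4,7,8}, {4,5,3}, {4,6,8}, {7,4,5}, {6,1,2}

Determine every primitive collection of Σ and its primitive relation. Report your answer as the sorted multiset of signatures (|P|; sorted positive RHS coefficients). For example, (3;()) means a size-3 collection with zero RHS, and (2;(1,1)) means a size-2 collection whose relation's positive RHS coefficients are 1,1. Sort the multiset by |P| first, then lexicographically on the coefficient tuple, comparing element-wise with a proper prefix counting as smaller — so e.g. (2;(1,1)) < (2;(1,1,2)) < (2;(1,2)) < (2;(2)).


Δ(Σ) — 8 vertices, 11 min non-faces:

  • {2,4}:  v_{2} + v_{4} = 0 ; sig = (2;())
  • {3,7}:  v_{3} + v_{7} = 0 ; sig = (2;())
  • {5,6}:  v_{5} + v_{6} = 0 ; sig = (2;())
  • {1,5}:  v_{1} + v_{5} = v_{3} ; sig = (2;(1))
  • {1,7}:  v_{1} + v_{7} = v_{6} ; sig = (2;(1))
  • {3,6}:  v_{3} + v_{6} = v_{1} ; sig = (2;(1))
  • {2,8}:  v_{2} + v_{8} = v_{6} + v_{7} ; sig = (2;(1,1))
  • {3,8}:  v_{3} + v_{8} = v_{4} + v_{6} ; sig = (2;(1,1))
  • {5,8}:  v_{5} + v_{8} = v_{4} + v_{7} ; sig = (2;(1,1))
  • {1,8}:  v_{1} + v_{8} = v_{4} + 2·v_{6} ; sig = (2;(1,2))
  • {4,6,7}:  v_{4} + v_{6} + v_{7} = v_{8} ; sig = (3;(1))

so the primitive-relation signature multiset is
    (2;())
    (2;())
    (2;())
    (2;(1))
    (2;(1))
    (2;(1))
    (2;(1,1))
    (2;(1,1))
    (2;(1,1))
    (2;(1,2))
    (3;(1))


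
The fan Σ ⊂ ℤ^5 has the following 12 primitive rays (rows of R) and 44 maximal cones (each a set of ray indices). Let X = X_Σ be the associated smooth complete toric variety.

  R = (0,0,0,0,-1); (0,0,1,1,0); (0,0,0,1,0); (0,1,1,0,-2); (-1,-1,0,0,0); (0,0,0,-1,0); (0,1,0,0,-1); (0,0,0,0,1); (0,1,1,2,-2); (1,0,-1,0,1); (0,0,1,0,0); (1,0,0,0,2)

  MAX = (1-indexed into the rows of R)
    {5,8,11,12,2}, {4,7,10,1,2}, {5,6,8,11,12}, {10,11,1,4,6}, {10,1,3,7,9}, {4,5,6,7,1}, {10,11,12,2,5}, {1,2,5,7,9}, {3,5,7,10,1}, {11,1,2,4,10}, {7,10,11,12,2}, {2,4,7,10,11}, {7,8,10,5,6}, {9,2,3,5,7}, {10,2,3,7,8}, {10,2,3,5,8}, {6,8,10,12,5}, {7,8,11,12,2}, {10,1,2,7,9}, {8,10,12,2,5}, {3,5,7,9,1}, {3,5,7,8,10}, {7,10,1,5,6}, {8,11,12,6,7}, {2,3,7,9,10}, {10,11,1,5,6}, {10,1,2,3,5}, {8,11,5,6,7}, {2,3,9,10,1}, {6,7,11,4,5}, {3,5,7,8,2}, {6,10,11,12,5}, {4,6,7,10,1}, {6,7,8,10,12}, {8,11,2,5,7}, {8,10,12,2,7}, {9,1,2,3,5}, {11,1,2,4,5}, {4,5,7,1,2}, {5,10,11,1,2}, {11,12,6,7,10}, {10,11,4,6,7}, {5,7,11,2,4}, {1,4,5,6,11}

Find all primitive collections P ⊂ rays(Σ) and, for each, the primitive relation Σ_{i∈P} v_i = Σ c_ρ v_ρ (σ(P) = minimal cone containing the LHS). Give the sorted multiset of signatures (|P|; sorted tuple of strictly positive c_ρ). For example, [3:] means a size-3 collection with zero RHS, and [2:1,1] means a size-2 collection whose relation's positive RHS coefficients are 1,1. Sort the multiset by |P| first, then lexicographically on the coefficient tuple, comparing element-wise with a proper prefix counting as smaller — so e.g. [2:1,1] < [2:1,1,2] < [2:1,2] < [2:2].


22 collections generate NE(X_Σ); each relation:

  {1,8}:  v_{1} + v_{8} = 0  ⇒ sig = [2:]
  {3,6}:  v_{3} + v_{6} = 0  ⇒ sig = [2:]
  {2,6}:  v_{2} + v_{6} = v_{11}  ⇒ sig = [2:1]
  {3,11}:  v_{3} + v_{11} = v_{2}  ⇒ sig = [2:1]
  {1,12}:  v_{1} + v_{12} = v_{10} + v_{11}  ⇒ sig = [2:1,1]
  {4,8}:  v_{4} + v_{8} = v_{7} + v_{11}  ⇒ sig = [2:1,1]
  {3,4}:  v_{3} + v_{4} = v_{1} + v_{2} + v_{7}  ⇒ sig = [2:1,1,1]
  {3,12}:  v_{3} + v_{12} = v_{2} + v_{8} + v_{10}  ⇒ sig = [2:1,1,1]
  {6,9}:  v_{6} + v_{9} = v_{1} + v_{2} + v_{7}  ⇒ sig = [2:1,1,1]
  {8,9}:  v_{8} + v_{9} = v_{2} + v_{3} + v_{7}  ⇒ sig = [2:1,1,1]
  {4,12}:  v_{4} + v_{12} = v_{7} + v_{10} + 2·v_{11}  ⇒ sig = [2:1,1,2]
  {9,11}:  v_{9} + v_{11} = v_{1} + 2·v_{2} + v_{7}  ⇒ sig = [2:1,1,2]
  {9,12}:  v_{9} + v_{12} = 2·v_{2} + v_{7} + v_{10}  ⇒ sig = [2:1,1,2]
  {4,9}:  v_{4} + v_{9} = 2·v_{1} + 2·v_{2} + 2·v_{7}  ⇒ sig = [2:2,2,2]
  {1,7,11}:  v_{1} + v_{7} + v_{11} = v_{4}  ⇒ sig = [3:1]
  {4,5,10}:  v_{4} + v_{5} + v_{10} = v_{1}  ⇒ sig = [3:1]
  {5,7,12}:  v_{5} + v_{7} + v_{12} = v_{8}  ⇒ sig = [3:1]
  {8,10,11}:  v_{8} + v_{10} + v_{11} = v_{12}  ⇒ sig = [3:1]
  {5,9,10}:  v_{5} + v_{9} + v_{10} = v_{1} + 2·v_{3}  ⇒ sig = [3:1,2]
  {5,7,10,11}:  v_{5} + v_{7} + v_{10} + v_{11} = 0  ⇒ sig = [4:]
  {1,2,3,7}:  v_{1} + v_{2} + v_{3} + v_{7} = v_{9}  ⇒ sig = [4:1]
  {2,5,7,10}:  v_{2} + v_{5} + v_{7} + v_{10} = v_{3}  ⇒ sig = [4:1]

Hence PRS(X_Σ) =
[[2:], [2:], [2:1], [2:1], [2:1,1], [2:1,1], [2:1,1,1], [2:1,1,1], [2:1,1,1], [2:1,1,1], [2:1,1,2], [2:1,1,2], [2:1,1,2], [2:2,2,2], [3:1], [3:1], [3:1], [3:1], [3:1,2], [4:], [4:1], [4:1]]


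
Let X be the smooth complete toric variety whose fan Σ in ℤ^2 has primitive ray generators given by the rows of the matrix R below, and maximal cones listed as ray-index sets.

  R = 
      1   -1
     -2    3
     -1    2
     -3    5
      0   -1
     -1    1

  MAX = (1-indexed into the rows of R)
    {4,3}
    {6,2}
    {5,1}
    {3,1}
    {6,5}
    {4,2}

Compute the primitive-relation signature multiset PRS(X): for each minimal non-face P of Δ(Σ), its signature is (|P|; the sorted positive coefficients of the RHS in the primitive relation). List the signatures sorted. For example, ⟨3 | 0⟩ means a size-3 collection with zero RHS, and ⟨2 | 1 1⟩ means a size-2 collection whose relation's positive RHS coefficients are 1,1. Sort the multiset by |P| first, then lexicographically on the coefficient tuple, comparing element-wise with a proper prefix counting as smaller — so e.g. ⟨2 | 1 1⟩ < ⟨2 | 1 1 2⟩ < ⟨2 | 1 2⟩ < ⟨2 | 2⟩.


Σ has 9 primitive collections:

  • {1,6}:  v_{1} + v_{6} = 0  ⟹  sig = ⟨2 | 0⟩
  • {1,2}:  v_{1} + v_{2} = v_{3}  ⟹  sig = ⟨2 | 1⟩
  • {2,3}:  v_{2} + v_{3} = v_{4}  ⟹  sig = ⟨2 | 1⟩
  • {3,5}:  v_{3} + v_{5} = v_{6}  ⟹  sig = ⟨2 | 1⟩
  • {3,6}:  v_{3} + v_{6} = v_{2}  ⟹  sig = ⟨2 | 1⟩
  • {4,5}:  v_{4} + v_{5} = v_{2} + v_{6}  ⟹  sig = ⟨2 | 1 1⟩
  • {1,4}:  v_{1} + v_{4} = 2·v_{3}  ⟹  sig = ⟨2 | 2⟩
  • {2,5}:  v_{2} + v_{5} = 2·v_{6}  ⟹  sig = ⟨2 | 2⟩
  • {4,6}:  v_{4} + v_{6} = 2·v_{2}  ⟹  sig = ⟨2 | 2⟩

Hence PRS(X_Σ) =
{ ⟨2 | 0⟩,  ⟨2 | 1⟩ ×4,  ⟨2 | 1 1⟩,  ⟨2 | 2⟩ ×3 }


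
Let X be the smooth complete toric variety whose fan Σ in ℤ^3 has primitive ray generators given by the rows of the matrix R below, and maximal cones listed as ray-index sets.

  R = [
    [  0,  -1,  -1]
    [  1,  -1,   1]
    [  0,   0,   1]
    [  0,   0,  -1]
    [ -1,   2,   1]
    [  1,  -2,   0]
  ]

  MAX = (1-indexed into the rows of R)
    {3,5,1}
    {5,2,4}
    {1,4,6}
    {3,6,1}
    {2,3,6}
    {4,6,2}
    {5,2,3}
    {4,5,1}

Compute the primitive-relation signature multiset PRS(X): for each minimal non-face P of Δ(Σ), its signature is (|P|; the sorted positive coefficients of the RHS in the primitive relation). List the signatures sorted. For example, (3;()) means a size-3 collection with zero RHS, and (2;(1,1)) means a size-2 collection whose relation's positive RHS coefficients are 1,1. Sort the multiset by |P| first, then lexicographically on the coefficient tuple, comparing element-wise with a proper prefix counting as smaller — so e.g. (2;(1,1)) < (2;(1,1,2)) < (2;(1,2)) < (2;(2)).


3 collections generate NE(X_Σ); each relation:

  {3,4}:  v_{3} + v_{4} = 0  ⇒ sig = (2;())
  {1,2}:  v_{1} + v_{2} = v_{6}  ⇒ sig = (2;(1))
  {5,6}:  v_{5} + v_{6} = v_{3}  ⇒ sig = (2;(1))

so the primitive-relation signature multiset is
{ (2;()),  (2;(1)) ×2 }


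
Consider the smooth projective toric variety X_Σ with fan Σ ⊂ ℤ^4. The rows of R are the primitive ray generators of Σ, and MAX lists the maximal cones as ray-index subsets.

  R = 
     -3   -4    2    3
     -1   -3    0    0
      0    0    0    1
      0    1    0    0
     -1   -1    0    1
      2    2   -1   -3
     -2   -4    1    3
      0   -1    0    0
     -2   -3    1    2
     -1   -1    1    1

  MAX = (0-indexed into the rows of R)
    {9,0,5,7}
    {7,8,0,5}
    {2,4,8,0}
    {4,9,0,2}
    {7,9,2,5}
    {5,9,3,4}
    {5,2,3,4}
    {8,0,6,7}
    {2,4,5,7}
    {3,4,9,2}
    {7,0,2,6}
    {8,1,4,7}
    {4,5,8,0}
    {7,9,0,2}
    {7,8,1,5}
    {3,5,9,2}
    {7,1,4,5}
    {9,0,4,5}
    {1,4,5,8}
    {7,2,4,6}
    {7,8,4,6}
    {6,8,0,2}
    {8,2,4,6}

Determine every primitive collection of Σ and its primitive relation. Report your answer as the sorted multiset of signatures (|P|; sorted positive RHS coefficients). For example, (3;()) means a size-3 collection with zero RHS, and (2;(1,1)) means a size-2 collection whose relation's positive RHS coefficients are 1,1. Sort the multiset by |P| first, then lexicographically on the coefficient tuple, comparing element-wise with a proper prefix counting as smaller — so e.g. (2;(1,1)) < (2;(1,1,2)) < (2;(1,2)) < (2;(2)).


Σ has 20 primitive collections:

  {3,7}:  v_{3} + v_{7} = 0 — sig = (2;())
  {8,9}:  v_{8} + v_{9} = v_{0} — sig = (2;(1))
  {3,6}:  v_{3} + v_{6} = v_{2} + v_{8} — sig = (2;(1,1))
  {3,8}:  v_{3} + v_{8} = v_{4} + v_{9} — sig = (2;(1,1))
  {1,3}:  v_{1} + v_{3} = v_{4} + v_{5} + v_{8} — sig = (2;(1,1,1))
  {6,9}:  v_{6} + v_{9} = v_{0} + v_{2} + v_{7} — sig = (2;(1,1,1))
  {1,6}:  v_{1} + v_{6} = v_{4} + 3·v_{7} + v_{8} — sig = (2;(1,1,3))
  {0,3}:  v_{0} + v_{3} = v_{4} + 2·v_{9} — sig = (2;(1,2))
  {1,2}:  v_{1} + v_{2} = v_{4} + 2·v_{7} — sig = (2;(1,2))
  {1,9}:  v_{1} + v_{9} = v_{5} + 2·v_{8} — sig = (2;(1,2))
  {0,1}:  v_{0} + v_{1} = v_{5} + 3·v_{8} — sig = (2;(1,3))
  {5,6}:  v_{5} + v_{6} = 2·v_{7} — sig = (2;(2))
  {2,5,8}:  v_{2} + v_{5} + v_{8} = v_{7} — sig = (3;(1))
  {2,7,8}:  v_{2} + v_{7} + v_{8} = v_{6} — sig = (3;(1))
  {4,7,9}:  v_{4} + v_{7} + v_{9} = v_{8} — sig = (3;(1))
  {0,2,5}:  v_{0} + v_{2} + v_{5} = v_{7} + v_{9} — sig = (3;(1,1))
  {0,4,6}:  v_{0} + v_{4} + v_{6} = v_{2} + 3·v_{8} — sig = (3;(1,3))
  {0,4,7}:  v_{0} + v_{4} + v_{7} = 2·v_{8} — sig = (3;(2))
  {2,4,5,9}:  v_{2} + v_{4} + v_{5} + v_{9} = 0 — sig = (4;())
  {4,5,7,8}:  v_{4} + v_{5} + v_{7} + v_{8} = v_{1} — sig = (4;(1))

Hence PRS(X_Σ) =
{ (2;()),  (2;(1)),  (2;(1,1)) ×2,  (2;(1,1,1)) ×2,  (2;(1,1,3)),  (2;(1,2)) ×3,  (2;(1,3)),  (2;(2)),  (3;(1)) ×3,  (3;(1,1)),  (3;(1,3)),  (3;(2)),  (4;()),  (4;(1)) }


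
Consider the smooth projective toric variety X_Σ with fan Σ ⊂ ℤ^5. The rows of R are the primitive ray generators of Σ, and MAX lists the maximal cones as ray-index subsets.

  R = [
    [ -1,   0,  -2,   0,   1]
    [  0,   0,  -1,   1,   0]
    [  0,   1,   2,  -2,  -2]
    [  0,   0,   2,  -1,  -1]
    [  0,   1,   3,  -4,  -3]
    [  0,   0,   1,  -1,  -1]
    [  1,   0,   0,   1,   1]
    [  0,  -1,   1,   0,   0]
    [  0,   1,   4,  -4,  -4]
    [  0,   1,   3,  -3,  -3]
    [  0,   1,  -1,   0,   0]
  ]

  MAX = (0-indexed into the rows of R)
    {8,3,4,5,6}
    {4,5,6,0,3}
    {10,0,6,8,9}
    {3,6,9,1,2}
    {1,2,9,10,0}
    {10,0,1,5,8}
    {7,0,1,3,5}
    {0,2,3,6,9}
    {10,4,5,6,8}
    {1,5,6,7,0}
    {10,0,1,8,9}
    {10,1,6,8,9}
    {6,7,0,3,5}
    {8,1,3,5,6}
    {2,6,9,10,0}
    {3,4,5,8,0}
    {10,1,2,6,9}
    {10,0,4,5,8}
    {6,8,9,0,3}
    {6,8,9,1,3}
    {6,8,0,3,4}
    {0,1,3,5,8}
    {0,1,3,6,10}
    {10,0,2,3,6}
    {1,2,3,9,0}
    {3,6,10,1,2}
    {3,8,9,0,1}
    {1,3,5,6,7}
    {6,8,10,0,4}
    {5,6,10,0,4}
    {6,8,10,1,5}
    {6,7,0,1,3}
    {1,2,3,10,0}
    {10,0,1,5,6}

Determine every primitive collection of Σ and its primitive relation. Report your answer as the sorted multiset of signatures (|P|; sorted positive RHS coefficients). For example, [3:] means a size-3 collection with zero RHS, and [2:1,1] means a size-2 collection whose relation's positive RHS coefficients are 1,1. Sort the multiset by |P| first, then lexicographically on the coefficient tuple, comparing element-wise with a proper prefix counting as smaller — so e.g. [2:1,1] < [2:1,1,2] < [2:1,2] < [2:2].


The 20 primitive collections of Σ (r=11, n=5):

  {7,10}:  v_{7} + v_{10} = 0 — sig = [2:]
  {2,5}:  v_{2} + v_{5} = v_{9} — sig = [2:1]
  {5,9}:  v_{5} + v_{9} = v_{8} — sig = [2:1]
  {2,7}:  v_{2} + v_{7} = v_{3} + v_{5} — sig = [2:1,1]
  {2,4}:  v_{2} + v_{4} = v_{0} + v_{6} + v_{8} + v_{9} — sig = [2:1,1,1,1]
  {4,7}:  v_{4} + v_{7} = v_{0} + v_{3} + 4·v_{5} + v_{6} — sig = [2:1,1,1,4]
  {4,9}:  v_{4} + v_{9} = v_{0} + v_{6} + 2·v_{8} — sig = [2:1,1,2]
  {7,9}:  v_{7} + v_{9} = v_{3} + 2·v_{5} — sig = [2:1,2]
  {1,4}:  v_{1} + v_{4} = 3·v_{5} + v_{10} — sig = [2:1,3]
  {7,8}:  v_{7} + v_{8} = v_{3} + 3·v_{5} — sig = [2:1,3]
  {2,8}:  v_{2} + v_{8} = 2·v_{9} — sig = [2:2]
  {3,5,10}:  v_{3} + v_{5} + v_{10} = v_{2} — sig = [3:1]
  {3,8,10}:  v_{3} + v_{8} + v_{10} = v_{2} + v_{9} — sig = [3:1,1]
  {3,4,10}:  v_{3} + v_{4} + v_{10} = v_{0} + v_{6} + 2·v_{9} — sig = [3:1,1,2]
  {3,9,10}:  v_{3} + v_{9} + v_{10} = 2·v_{2} — sig = [3:2]
  {0,1,2,6}:  v_{0} + v_{1} + v_{2} + v_{6} = v_{10} — sig = [4:1]
  {0,5,6,8}:  v_{0} + v_{5} + v_{6} + v_{8} = v_{4} — sig = [4:1]
  {0,1,6,9}:  v_{0} + v_{1} + v_{6} + v_{9} = v_{5} + v_{10} — sig = [4:1,1]
  {0,1,6,8}:  v_{0} + v_{1} + v_{6} + v_{8} = 2·v_{5} + v_{10} — sig = [4:1,2]
  {0,1,3,5,6}:  v_{0} + v_{1} + v_{3} + v_{5} + v_{6} = 0 — sig = [5:]

Sorted signature multiset PRS(X):
    [2:]
    [2:1]
    [2:1]
    [2:1,1]
    [2:1,1,1,1]
    [2:1,1,1,4]
    [2:1,1,2]
    [2:1,2]
    [2:1,3]
    [2:1,3]
    [2:2]
    [3:1]
    [3:1,1]
    [3:1,1,2]
    [3:2]
    [4:1]
    [4:1]
    [4:1,1]
    [4:1,2]
    [5:]


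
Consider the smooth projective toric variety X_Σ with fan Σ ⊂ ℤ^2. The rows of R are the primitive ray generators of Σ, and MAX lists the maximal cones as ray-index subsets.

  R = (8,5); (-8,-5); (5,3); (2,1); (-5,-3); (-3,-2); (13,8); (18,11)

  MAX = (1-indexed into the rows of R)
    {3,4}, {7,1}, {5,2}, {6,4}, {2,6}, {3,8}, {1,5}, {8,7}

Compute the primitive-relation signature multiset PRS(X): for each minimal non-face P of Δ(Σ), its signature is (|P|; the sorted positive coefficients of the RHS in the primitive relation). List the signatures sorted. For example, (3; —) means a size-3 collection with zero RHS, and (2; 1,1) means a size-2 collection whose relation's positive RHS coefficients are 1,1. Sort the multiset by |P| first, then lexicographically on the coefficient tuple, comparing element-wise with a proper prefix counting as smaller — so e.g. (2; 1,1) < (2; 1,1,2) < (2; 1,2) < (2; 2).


The 20 primitive collections of Σ (r=8, n=2):

  {1,2}:  v_{1} + v_{2} = 0  →  sig = (2; —)
  {3,5}:  v_{3} + v_{5} = 0  →  sig = (2; —)
  {1,3}:  v_{1} + v_{3} = v_{7}  →  sig = (2; 1)
  {1,6}:  v_{1} + v_{6} = v_{3}  →  sig = (2; 1)
  {2,3}:  v_{2} + v_{3} = v_{6}  →  sig = (2; 1)
  {2,7}:  v_{2} + v_{7} = v_{3}  →  sig = (2; 1)
  {3,6}:  v_{3} + v_{6} = v_{4}  →  sig = (2; 1)
  {3,7}:  v_{3} + v_{7} = v_{8}  →  sig = (2; 1)
  {4,5}:  v_{4} + v_{5} = v_{6}  →  sig = (2; 1)
  {5,6}:  v_{5} + v_{6} = v_{2}  →  sig = (2; 1)
  {5,7}:  v_{5} + v_{7} = v_{1}  →  sig = (2; 1)
  {5,8}:  v_{5} + v_{8} = v_{7}  →  sig = (2; 1)
  {1,4}:  v_{1} + v_{4} = 2·v_{3}  →  sig = (2; 2)
  {1,8}:  v_{1} + v_{8} = 2·v_{7}  →  sig = (2; 2)
  {2,4}:  v_{2} + v_{4} = 2·v_{6}  →  sig = (2; 2)
  {2,8}:  v_{2} + v_{8} = 2·v_{3}  →  sig = (2; 2)
  {6,7}:  v_{6} + v_{7} = 2·v_{3}  →  sig = (2; 2)
  {4,7}:  v_{4} + v_{7} = 3·v_{3}  →  sig = (2; 3)
  {6,8}:  v_{6} + v_{8} = 3·v_{3}  →  sig = (2; 3)
  {4,8}:  v_{4} + v_{8} = 4·v_{3}  →  sig = (2; 4)

so the primitive-relation signature multiset is
{ (2; —) ×2,  (2; 1) ×10,  (2; 2) ×5,  (2; 3) ×2,  (2; 4) }


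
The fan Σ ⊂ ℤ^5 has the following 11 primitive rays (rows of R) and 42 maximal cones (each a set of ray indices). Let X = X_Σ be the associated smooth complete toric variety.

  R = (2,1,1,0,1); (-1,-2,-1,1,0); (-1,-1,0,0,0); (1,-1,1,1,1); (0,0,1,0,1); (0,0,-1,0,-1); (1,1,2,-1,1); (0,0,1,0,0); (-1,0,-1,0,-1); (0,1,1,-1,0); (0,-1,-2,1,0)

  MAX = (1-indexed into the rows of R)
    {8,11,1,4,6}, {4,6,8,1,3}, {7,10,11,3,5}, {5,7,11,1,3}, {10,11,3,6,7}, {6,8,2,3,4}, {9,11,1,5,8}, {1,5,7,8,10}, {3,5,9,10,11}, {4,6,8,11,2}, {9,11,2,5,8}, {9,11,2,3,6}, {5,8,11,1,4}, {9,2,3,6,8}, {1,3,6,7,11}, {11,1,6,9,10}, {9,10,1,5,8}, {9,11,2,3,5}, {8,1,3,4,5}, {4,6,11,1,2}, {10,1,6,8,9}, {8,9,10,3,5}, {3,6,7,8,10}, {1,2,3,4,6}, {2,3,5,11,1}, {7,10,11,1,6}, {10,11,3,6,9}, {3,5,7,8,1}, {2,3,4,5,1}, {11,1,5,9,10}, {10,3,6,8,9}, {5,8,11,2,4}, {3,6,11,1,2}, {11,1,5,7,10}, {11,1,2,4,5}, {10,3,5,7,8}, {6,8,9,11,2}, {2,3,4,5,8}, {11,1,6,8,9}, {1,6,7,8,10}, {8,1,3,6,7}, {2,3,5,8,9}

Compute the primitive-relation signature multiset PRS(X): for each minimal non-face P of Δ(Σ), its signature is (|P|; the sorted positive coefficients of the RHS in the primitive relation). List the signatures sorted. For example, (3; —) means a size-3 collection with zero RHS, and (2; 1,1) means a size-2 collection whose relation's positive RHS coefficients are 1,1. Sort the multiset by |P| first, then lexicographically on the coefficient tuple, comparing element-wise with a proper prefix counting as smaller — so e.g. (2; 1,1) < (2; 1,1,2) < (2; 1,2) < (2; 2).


15 minimal non-faces of Δ(Σ) (on 11 rays):

  • {5,6}:  v_{5} + v_{6} = 0  ⇒ sig = (2; —)
  • {2,10}:  v_{2} + v_{10} = v_{3}  ⇒ sig = (2; 1)
  • {7,9}:  v_{7} + v_{9} = v_{10}  ⇒ sig = (2; 1)
  • {4,10}:  v_{4} + v_{10} = v_{1} + v_{3} + v_{8}  ⇒ sig = (2; 1,1,1)
  • {2,7}:  v_{2} + v_{7} = v_{1} + 2·v_{3}  ⇒ sig = (2; 1,2)
  • {4,9}:  v_{4} + v_{9} = 2·v_{8} + v_{11}  ⇒ sig = (2; 1,2)
  • {4,7}:  v_{4} + v_{7} = 2·v_{1} + 2·v_{3} + v_{8}  ⇒ sig = (2; 1,2,2)
  • {1,3,9}:  v_{1} + v_{3} + v_{9} = 0  ⇒ sig = (3; —)
  • {8,10,11}:  v_{8} + v_{10} + v_{11} = 0  ⇒ sig = (3; —)
  • {1,2,8}:  v_{1} + v_{2} + v_{8} = v_{4}  ⇒ sig = (3; 1)
  • {1,3,10}:  v_{1} + v_{3} + v_{10} = v_{7}  ⇒ sig = (3; 1)
  • {3,8,11}:  v_{3} + v_{8} + v_{11} = v_{2}  ⇒ sig = (3; 1)
  • {1,2,9}:  v_{1} + v_{2} + v_{9} = v_{8} + v_{11}  ⇒ sig = (3; 1,1)
  • {7,8,11}:  v_{7} + v_{8} + v_{11} = v_{1} + v_{3}  ⇒ sig = (3; 1,1)
  • {3,4,11}:  v_{3} + v_{4} + v_{11} = v_{1} + 2·v_{2}  ⇒ sig = (3; 1,2)

Signatures (|P|; sorted positive RHS coefficients), sorted:
[(2; —), (2; 1), (2; 1), (2; 1,1,1), (2; 1,2), (2; 1,2), (2; 1,2,2), (3; —), (3; —), (3; 1), (3; 1), (3; 1), (3; 1,1), (3; 1,1), (3; 1,2)]


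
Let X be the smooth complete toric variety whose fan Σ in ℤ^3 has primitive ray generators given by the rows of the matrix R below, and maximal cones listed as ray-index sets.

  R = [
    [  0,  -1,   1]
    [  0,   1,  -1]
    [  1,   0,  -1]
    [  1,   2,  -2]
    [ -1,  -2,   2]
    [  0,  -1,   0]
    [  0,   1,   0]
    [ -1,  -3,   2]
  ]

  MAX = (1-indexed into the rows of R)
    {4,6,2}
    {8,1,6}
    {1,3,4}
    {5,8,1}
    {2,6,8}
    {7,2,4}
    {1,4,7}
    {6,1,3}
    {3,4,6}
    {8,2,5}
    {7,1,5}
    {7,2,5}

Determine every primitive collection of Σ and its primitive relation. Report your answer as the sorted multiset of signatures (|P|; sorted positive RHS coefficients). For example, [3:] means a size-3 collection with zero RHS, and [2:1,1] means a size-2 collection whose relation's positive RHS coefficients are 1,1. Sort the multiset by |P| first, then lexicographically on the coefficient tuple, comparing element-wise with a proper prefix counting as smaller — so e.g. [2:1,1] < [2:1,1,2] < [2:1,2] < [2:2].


11 collections generate NE(X_Σ); each relation:

  P={1,2}:  v_{1} + v_{2} = 0 ; sig = [2:]
  P={4,5}:  v_{4} + v_{5} = 0 ; sig = [2:]
  P={6,7}:  v_{6} + v_{7} = 0 ; sig = [2:]
  P={4,8}:  v_{4} + v_{8} = v_{6} ; sig = [2:1]
  P={5,6}:  v_{5} + v_{6} = v_{8} ; sig = [2:1]
  P={7,8}:  v_{7} + v_{8} = v_{5} ; sig = [2:1]
  P={2,3}:  v_{2} + v_{3} = v_{4} + v_{6} ; sig = [2:1,1]
  P={3,5}:  v_{3} + v_{5} = v_{1} + v_{6} ; sig = [2:1,1]
  P={3,7}:  v_{3} + v_{7} = v_{1} + v_{4} ; sig = [2:1,1]
  P={3,8}:  v_{3} + v_{8} = v_{1} + 2·v_{6} ; sig = [2:1,2]
  P={1,4,6}:  v_{1} + v_{4} + v_{6} = v_{3} ; sig = [3:1]

Hence PRS(X_Σ) =
    [2:]
    [2:]
    [2:]
    [2:1]
    [2:1]
    [2:1]
    [2:1,1]
    [2:1,1]
    [2:1,1]
    [2:1,2]
    [3:1]


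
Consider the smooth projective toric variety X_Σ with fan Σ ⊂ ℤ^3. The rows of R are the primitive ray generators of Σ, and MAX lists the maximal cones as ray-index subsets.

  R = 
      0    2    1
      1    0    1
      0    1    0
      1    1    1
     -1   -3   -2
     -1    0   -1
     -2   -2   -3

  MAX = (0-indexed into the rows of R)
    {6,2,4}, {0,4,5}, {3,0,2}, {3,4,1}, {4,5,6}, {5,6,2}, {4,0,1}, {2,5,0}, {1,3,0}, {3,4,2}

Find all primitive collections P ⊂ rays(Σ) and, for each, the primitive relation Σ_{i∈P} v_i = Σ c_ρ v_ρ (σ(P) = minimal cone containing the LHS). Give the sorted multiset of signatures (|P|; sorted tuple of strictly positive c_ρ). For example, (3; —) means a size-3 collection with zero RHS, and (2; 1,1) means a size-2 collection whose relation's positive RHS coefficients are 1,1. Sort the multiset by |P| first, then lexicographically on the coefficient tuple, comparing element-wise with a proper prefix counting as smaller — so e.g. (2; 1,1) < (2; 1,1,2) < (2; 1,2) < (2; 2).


Minimal non-faces — 9 found among 7 rays, 10 max cones:

  • {1,5}:  v_{1} + v_{5} = 0  ⇒ sig = (2; —)
  • {1,2}:  v_{1} + v_{2} = v_{3}  ⇒ sig = (2; 1)
  • {3,5}:  v_{3} + v_{5} = v_{2}  ⇒ sig = (2; 1)
  • {1,6}:  v_{1} + v_{6} = v_{2} + v_{4}  ⇒ sig = (2; 1,1)
  • {3,6}:  v_{3} + v_{6} = 2·v_{2} + v_{4}  ⇒ sig = (2; 1,2)
  • {0,6}:  v_{0} + v_{6} = 2·v_{5}  ⇒ sig = (2; 2)
  • {0,3,4}:  v_{0} + v_{3} + v_{4} = 0  ⇒ sig = (3; —)
  • {0,2,4}:  v_{0} + v_{2} + v_{4} = v_{5}  ⇒ sig = (3; 1)
  • {2,4,5}:  v_{2} + v_{4} + v_{5} = v_{6}  ⇒ sig = (3; 1)

so the primitive-relation signature multiset is
{ (2; —),  (2; 1) ×2,  (2; 1,1),  (2; 1,2),  (2; 2),  (3; —),  (3; 1) ×2 }


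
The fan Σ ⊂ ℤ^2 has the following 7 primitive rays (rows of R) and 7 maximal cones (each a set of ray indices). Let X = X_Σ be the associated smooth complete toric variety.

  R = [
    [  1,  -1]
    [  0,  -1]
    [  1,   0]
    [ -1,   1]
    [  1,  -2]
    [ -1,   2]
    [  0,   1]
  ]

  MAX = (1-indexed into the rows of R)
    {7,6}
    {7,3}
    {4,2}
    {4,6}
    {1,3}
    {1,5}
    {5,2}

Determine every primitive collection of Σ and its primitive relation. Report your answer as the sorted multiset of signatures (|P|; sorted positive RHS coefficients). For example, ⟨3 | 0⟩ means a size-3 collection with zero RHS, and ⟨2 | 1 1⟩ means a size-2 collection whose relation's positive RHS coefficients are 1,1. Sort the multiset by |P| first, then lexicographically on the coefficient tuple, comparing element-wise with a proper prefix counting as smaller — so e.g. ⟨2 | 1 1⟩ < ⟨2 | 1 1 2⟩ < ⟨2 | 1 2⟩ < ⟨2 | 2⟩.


14 collections generate NE(X_Σ); each relation:

  P={1,4}:  v_{1} + v_{4} = 0  so sig = ⟨2 | 0⟩
  P={2,7}:  v_{2} + v_{7} = 0  so sig = ⟨2 | 0⟩
  P={5,6}:  v_{5} + v_{6} = 0  so sig = ⟨2 | 0⟩
  P={1,2}:  v_{1} + v_{2} = v_{5}  so sig = ⟨2 | 1⟩
  P={1,6}:  v_{1} + v_{6} = v_{7}  so sig = ⟨2 | 1⟩
  P={1,7}:  v_{1} + v_{7} = v_{3}  so sig = ⟨2 | 1⟩
  P={2,3}:  v_{2} + v_{3} = v_{1}  so sig = ⟨2 | 1⟩
  P={2,6}:  v_{2} + v_{6} = v_{4}  so sig = ⟨2 | 1⟩
  P={3,4}:  v_{3} + v_{4} = v_{7}  so sig = ⟨2 | 1⟩
  P={4,5}:  v_{4} + v_{5} = v_{2}  so sig = ⟨2 | 1⟩
  P={4,7}:  v_{4} + v_{7} = v_{6}  so sig = ⟨2 | 1⟩
  P={5,7}:  v_{5} + v_{7} = v_{1}  so sig = ⟨2 | 1⟩
  P={3,5}:  v_{3} + v_{5} = 2·v_{1}  so sig = ⟨2 | 2⟩
  P={3,6}:  v_{3} + v_{6} = 2·v_{7}  so sig = ⟨2 | 2⟩

Signatures (|P|; sorted positive RHS coefficients), sorted:
[⟨2 | 0⟩, ⟨2 | 0⟩, ⟨2 | 0⟩, ⟨2 | 1⟩, ⟨2 | 1⟩, ⟨2 | 1⟩, ⟨2 | 1⟩, ⟨2 | 1⟩, ⟨2 | 1⟩, ⟨2 | 1⟩, ⟨2 | 1⟩, ⟨2 | 1⟩, ⟨2 | 2⟩, ⟨2 | 2⟩]


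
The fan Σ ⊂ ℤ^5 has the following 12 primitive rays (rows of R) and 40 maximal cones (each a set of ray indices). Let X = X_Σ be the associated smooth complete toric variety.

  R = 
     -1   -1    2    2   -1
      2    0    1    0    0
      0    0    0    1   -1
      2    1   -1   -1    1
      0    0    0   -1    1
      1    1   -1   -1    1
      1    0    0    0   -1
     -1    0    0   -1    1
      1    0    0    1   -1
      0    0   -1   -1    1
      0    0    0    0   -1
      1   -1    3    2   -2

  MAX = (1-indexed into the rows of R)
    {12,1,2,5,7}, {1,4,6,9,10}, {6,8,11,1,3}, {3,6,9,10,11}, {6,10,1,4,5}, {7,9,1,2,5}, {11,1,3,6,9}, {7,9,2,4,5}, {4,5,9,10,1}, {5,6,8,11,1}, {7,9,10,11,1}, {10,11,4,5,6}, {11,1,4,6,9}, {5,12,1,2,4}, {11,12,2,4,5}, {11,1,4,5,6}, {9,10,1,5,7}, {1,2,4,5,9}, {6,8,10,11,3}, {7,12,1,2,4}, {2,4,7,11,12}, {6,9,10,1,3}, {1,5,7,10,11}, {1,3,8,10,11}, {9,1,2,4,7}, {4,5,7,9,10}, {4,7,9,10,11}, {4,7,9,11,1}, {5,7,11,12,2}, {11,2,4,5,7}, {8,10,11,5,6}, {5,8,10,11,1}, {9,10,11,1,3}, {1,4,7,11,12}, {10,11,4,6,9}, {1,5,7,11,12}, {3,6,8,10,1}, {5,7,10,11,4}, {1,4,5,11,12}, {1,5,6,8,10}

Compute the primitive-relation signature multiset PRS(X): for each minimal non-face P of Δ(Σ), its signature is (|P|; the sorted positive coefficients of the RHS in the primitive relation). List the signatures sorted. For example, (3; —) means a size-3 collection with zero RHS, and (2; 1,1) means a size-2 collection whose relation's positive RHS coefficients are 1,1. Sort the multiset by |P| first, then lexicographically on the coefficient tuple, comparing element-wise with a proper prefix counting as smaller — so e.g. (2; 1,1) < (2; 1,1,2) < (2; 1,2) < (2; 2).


25 minimal non-faces of Δ(Σ) (on 12 rays):

  P={3,5}:  v_{3} + v_{5} = 0 ; sig = (2; —)
  P={8,9}:  v_{8} + v_{9} = 0 ; sig = (2; —)
  P={3,4}:  v_{3} + v_{4} = v_{6} + v_{9} ; sig = (2; 1,1)
  P={3,7}:  v_{3} + v_{7} = v_{9} + v_{11} ; sig = (2; 1,1)
  P={4,8}:  v_{4} + v_{8} = v_{5} + v_{6} ; sig = (2; 1,1)
  P={6,7}:  v_{6} + v_{7} = v_{4} + v_{11} ; sig = (2; 1,1)
  P={7,8}:  v_{7} + v_{8} = v_{5} + v_{11} ; sig = (2; 1,1)
  P={2,3}:  v_{2} + v_{3} = v_{1} + v_{4} + v_{7} ; sig = (2; 1,1,1)
  P={2,6}:  v_{2} + v_{6} = v_{1} + 2·v_{4} + v_{5} + v_{11} ; sig = (2; 1,1,1,2)
  P={2,8}:  v_{2} + v_{8} = v_{1} + v_{4} + 2·v_{5} + v_{11} ; sig = (2; 1,1,1,2)
  P={3,12}:  v_{3} + v_{12} = 2·v_{1} + v_{4} + v_{7} + v_{11} ; sig = (2; 1,1,1,2)
  P={10,12}:  v_{10} + v_{12} = v_{1} + 2·v_{5} + v_{7} + v_{9} ; sig = (2; 1,1,1,2)
  P={9,12}:  v_{9} + v_{12} = 2·v_{1} + v_{4} + 2·v_{7} ; sig = (2; 1,2,2)
  P={6,12}:  v_{6} + v_{12} = 2·v_{1} + 2·v_{4} + v_{5} + 2·v_{11} ; sig = (2; 1,2,2,2)
  P={8,12}:  v_{8} + v_{12} = 2·v_{1} + v_{4} + 2·v_{5} + 2·v_{11} ; sig = (2; 1,2,2,2)
  P={2,10}:  v_{2} + v_{10} = 3·v_{5} + 2·v_{9} ; sig = (2; 2,3)
  P={1,2,11}:  v_{1} + v_{2} + v_{11} = v_{12} ; sig = (3; 1)
  P={5,6,9}:  v_{5} + v_{6} + v_{9} = v_{4} ; sig = (3; 1)
  P={5,9,11}:  v_{5} + v_{9} + v_{11} = v_{7} ; sig = (3; 1)
  P={2,9,11}:  v_{2} + v_{9} + v_{11} = v_{1} + v_{4} + 2·v_{7} ; sig = (3; 1,1,2)
  P={1,6,10,11}:  v_{1} + v_{6} + v_{10} + v_{11} = 0 ; sig = (4; —)
  P={1,4,5,7}:  v_{1} + v_{4} + v_{5} + v_{7} = v_{2} ; sig = (4; 1)
  P={1,4,10,11}:  v_{1} + v_{4} + v_{10} + v_{11} = v_{5} + v_{9} ; sig = (4; 1,1)
  P={4,5,7,12}:  v_{4} + v_{5} + v_{7} + v_{12} = 2·v_{2} + v_{11} ; sig = (4; 1,2)
  P={1,4,7,10}:  v_{1} + v_{4} + v_{7} + v_{10} = 2·v_{5} + 2·v_{9} ; sig = (4; 2,2)

Sorted signature multiset PRS(X):
{ (2; —) ×2,  (2; 1,1) ×5,  (2; 1,1,1),  (2; 1,1,1,2) ×4,  (2; 1,2,2),  (2; 1,2,2,2) ×2,  (2; 2,3),  (3; 1) ×3,  (3; 1,1,2),  (4; —),  (4; 1),  (4; 1,1),  (4; 1,2),  (4; 2,2) }


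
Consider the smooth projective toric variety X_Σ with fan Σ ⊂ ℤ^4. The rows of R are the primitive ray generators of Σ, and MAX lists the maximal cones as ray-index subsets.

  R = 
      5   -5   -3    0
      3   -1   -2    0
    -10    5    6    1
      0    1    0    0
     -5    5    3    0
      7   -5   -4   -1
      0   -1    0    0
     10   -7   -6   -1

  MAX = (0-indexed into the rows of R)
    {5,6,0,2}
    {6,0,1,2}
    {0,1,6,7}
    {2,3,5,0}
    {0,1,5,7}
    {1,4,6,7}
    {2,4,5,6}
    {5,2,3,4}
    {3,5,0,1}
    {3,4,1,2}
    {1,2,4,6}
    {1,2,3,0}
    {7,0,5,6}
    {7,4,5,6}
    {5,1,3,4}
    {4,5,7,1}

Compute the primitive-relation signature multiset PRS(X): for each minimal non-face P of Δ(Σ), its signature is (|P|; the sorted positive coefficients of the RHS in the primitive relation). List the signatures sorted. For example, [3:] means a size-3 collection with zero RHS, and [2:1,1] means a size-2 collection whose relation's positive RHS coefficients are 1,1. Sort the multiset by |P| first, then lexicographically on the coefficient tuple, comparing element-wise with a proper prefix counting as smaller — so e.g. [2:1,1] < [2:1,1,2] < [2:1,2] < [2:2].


Primitive collections (6):

  {0,4}:  v_{0} + v_{4} = 0 — sig = [2:]
  {3,6}:  v_{3} + v_{6} = 0 — sig = [2:]
  {3,7}:  v_{3} + v_{7} = v_{1} + v_{5} — sig = [2:1,1]
  {2,7}:  v_{2} + v_{7} = 2·v_{6} — sig = [2:2]
  {1,2,5}:  v_{1} + v_{2} + v_{5} = v_{6} — sig = [3:1]
  {1,5,6}:  v_{1} + v_{5} + v_{6} = v_{7} — sig = [3:1]

Sorted signature multiset PRS(X):
[[2:], [2:], [2:1,1], [2:2], [3:1], [3:1]]


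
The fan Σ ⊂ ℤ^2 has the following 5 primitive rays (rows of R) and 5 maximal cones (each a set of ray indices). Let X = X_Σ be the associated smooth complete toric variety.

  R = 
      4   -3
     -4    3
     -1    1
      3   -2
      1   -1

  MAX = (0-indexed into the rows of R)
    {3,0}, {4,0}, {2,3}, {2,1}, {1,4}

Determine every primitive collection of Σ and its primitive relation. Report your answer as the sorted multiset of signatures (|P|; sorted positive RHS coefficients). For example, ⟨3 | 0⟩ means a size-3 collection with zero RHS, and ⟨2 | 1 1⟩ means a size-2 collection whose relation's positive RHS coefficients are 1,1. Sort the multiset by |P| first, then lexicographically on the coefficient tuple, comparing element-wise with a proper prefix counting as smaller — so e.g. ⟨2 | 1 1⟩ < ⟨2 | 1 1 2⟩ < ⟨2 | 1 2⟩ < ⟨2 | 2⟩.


Minimal non-faces — 5 found among 5 rays, 5 max cones:

  {0,1}:  v_{0} + v_{1} = 0  →  sig = ⟨2 | 0⟩
  {2,4}:  v_{2} + v_{4} = 0  →  sig = ⟨2 | 0⟩
  {0,2}:  v_{0} + v_{2} = v_{3}  →  sig = ⟨2 | 1⟩
  {1,3}:  v_{1} + v_{3} = v_{2}  →  sig = ⟨2 | 1⟩
  {3,4}:  v_{3} + v_{4} = v_{0}  →  sig = ⟨2 | 1⟩

Hence PRS(X_Σ) =
    |P|=2: 5 collections, coeffs (), (), (1), (1), (1)


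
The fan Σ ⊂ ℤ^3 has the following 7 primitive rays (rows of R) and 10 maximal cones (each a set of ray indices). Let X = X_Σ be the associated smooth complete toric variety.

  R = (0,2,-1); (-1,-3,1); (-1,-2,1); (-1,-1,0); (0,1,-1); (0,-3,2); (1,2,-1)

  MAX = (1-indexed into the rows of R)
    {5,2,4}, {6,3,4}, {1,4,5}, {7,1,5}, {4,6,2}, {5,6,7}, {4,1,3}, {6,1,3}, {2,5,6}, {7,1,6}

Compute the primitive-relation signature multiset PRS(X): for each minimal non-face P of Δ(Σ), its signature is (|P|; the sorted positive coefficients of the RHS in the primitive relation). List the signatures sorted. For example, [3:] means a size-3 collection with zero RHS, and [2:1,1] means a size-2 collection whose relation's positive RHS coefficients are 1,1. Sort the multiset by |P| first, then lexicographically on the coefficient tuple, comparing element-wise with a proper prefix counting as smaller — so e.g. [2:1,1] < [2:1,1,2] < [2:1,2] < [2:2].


Minimal non-faces — 9 found among 7 rays, 10 max cones:

  P={3,7}:  v_{3} + v_{7} = 0  →  sig = [2:]
  P={1,2}:  v_{1} + v_{2} = v_{4}  →  sig = [2:1]
  P={3,5}:  v_{3} + v_{5} = v_{4}  →  sig = [2:1]
  P={4,7}:  v_{4} + v_{7} = v_{5}  →  sig = [2:1]
  P={2,3}:  v_{2} + v_{3} = 2·v_{4} + v_{6}  →  sig = [2:1,2]
  P={2,7}:  v_{2} + v_{7} = 2·v_{5} + v_{6}  →  sig = [2:1,2]
  P={1,5,6}:  v_{1} + v_{5} + v_{6} = 0  →  sig = [3:]
  P={1,4,6}:  v_{1} + v_{4} + v_{6} = v_{3}  →  sig = [3:1]
  P={4,5,6}:  v_{4} + v_{5} + v_{6} = v_{2}  →  sig = [3:1]

Signatures (|P|; sorted positive RHS coefficients), sorted:
    |P|=2: 6 collections, coeffs (), (1), (1), (1), (1,2), (1,2)
    |P|=3: 3 collections, coeffs (), (1), (1)
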